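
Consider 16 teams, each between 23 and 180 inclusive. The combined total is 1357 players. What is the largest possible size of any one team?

To make one team as large as possible, make the other 15 as small as possible.
The other 15 contribute at least 15 × 23 = 345, leaving at most 1357 − 345 = 1012.
But each team is capped at 180, so the maximum is 180.
Achievable: one at 180 and the other 15 totalling 1177, which fits since 15 × 23 ≤ 1177 ≤ 15 × 180.

180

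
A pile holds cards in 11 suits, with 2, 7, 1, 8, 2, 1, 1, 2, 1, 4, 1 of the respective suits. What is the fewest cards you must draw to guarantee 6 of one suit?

In the worst case you take as many as possible of each suit without reaching 6: 2 + 5 + 1 + 5 + 2 + 1 + 1 + 2 + 1 + 4 + 1 = 25.
The next one must give 6 of some suit, so 25 + 1 = 26.

26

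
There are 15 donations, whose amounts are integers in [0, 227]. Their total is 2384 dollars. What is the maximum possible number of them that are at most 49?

Suppose k of them are at most 49. Those contribute at most 49 each and the rest at most 227 each.
So the total is at most 49k + 227(15 − k) = 3405 − 178k. This must still be ≥ 2384, so k ≤ 5.
k = 5 is achieved by 5 values at 49 and 10 at 227, total 2515; lower one of the 227's by 131 (still > 49) to reach 2384.

5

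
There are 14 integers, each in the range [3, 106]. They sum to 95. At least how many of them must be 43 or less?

If only k of them are at most 43, the other 14 − k are at least 44, so the total is at least (14 − k)·44 + k·3.
This is ≤ 95, so (14 − k)·44 + 3k ≤ 95, which gives k ≥ 13.
Exactly 13 works: 13 values at 3 and 1 at 44 total 83; raise one of the low values by 12 (still ≤ 43) to hit 95.

13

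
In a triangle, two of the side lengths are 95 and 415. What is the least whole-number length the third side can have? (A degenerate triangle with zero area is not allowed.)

321

The third side must exceed |95 − 415| = 320.
The smallest integer above 320 is 321.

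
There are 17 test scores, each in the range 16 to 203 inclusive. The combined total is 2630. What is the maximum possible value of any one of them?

203

Maximizing one value means minimizing the remaining 16.
The other 16 contribute at least 16 × 16 = 256, leaving at most 2630 − 256 = 2374.
But each score is capped at 203, so the maximum is 203.
Achievable: one at 203 and the other 16 totalling 2427, which fits since 16 × 16 ≤ 2427 ≤ 16 × 203.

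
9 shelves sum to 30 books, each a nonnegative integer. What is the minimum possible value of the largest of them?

The average is 30/9 > 3, so not all 9 can be 3 or less; the largest is ≥ 4.
Taking 6 copies of 3 and 3 copies of 4 gives exactly 30, so 4 is attained.

4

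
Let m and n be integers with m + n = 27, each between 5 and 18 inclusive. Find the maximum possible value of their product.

mn = m(27 − m) is maximized when m is as near 27/2 as the bounds allow.
Taking m = 13 and n = 14 (both in [5, 18]) gives mn = 182.

182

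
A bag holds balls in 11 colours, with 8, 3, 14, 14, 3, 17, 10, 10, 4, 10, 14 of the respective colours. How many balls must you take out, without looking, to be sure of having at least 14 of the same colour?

101

In the worst case you take as many as possible of each colour without reaching 14: 8 + 3 + 13 + 13 + 3 + 13 + 10 + 10 + 4 + 10 + 13 = 100.
The next one must give 14 of some colour, so 100 + 1 = 101.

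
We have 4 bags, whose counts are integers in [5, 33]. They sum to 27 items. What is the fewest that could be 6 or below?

1

Let j be the number exceeding 6. Then the total is ≥ 7·j + 5·(4 − j) = 20 + 2j.
So 2j ≤ 7 and j ≤ 3; hence at least 4 − 3 = 1 are ≤ 6.
Exactly 1 works: 1 value at 5 and 3 at 7 total 26; raise one of the low values by 1 (still ≤ 6) to hit 27.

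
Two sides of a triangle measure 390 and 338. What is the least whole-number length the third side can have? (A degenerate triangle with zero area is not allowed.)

53

The third side must exceed |390 − 338| = 52.
The smallest integer above 52 is 53.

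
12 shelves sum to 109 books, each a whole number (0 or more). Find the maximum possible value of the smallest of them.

9

The average is 109/12 < 10, so some value is ≤ 9.
Taking 11 copies of 9 and 1 copy of 10 gives exactly 109, so 9 is attained.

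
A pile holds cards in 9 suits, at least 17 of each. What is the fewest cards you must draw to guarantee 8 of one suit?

64

You could draw 7 of every suit without reaching 8 of any — 63 in all.
One more forces 8 of some suit, so 63 + 1 = 64.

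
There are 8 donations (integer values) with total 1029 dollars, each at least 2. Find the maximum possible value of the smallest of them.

If every one of the 8 were at least 129, the total would be at least 8 × 129 = 1032 > 1029.
Equality holds with 3 values of 128 and 5 values of 129.

128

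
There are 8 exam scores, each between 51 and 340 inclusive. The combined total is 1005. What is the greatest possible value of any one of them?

340

To make one score as large as possible, make the other 7 as small as possible.
The other 7 contribute at least 7 × 51 = 357, leaving at most 1005 − 357 = 648.
But each score is capped at 340, so the maximum is 340.
Achievable: one at 340 and the other 7 totalling 665, which fits since 7 × 51 ≤ 665 ≤ 7 × 340.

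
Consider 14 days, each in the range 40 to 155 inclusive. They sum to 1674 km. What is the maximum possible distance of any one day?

155

To make one day as large as possible, make the other 13 as small as possible.
The other 13 contribute at least 13 × 40 = 520, leaving at most 1674 − 520 = 1154.
But each day is capped at 155, so the maximum is 155.
Achievable: one at 155 and the other 13 totalling 1519, which fits since 13 × 40 ≤ 1519 ≤ 13 × 155.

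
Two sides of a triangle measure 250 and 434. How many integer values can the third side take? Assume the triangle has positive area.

499

The triangle inequality gives |250 − 434| < c < 250 + 434, i.e. 184 < c < 684.
So c can be any integer from 185 to 683: 499 values.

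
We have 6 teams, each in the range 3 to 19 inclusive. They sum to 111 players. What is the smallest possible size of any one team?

Minimizing one value means maximizing the remaining 5.
The other 5 contribute at most 5 × 19 = 95, leaving at least 111 − 95 = 16.
Since 16 ≥ 3, this is achievable: one at 16 and 5 at 19.

16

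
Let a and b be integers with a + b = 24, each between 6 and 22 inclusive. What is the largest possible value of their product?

With a + b fixed, ab peaks when the two are closest together.
Taking a = 12 and b = 12 (both in [6, 22]) gives ab = 144.

144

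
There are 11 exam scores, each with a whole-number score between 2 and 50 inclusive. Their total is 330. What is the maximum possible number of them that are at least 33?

With k values at 33 or above and the rest at least 2, the sum is at least 22 + 31k.
Since the sum is 330, we need 31k ≤ 308, i.e. k ≤ 9.
k = 9 is achieved by 9 values at 33 and 2 at 2, total 301; add 29 to one value (staying below 33) to reach 330.

9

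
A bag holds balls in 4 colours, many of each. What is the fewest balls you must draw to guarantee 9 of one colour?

33

In the worst case you draw 8 of each of the 4 colours: 4 × 8 = 32.
One more forces 9 of some colour, so 32 + 1 = 33.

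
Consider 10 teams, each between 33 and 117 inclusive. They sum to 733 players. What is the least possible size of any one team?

To make one team as small as possible, make the other 9 as large as possible.
The other 9 can take up 9 × 117 = 1053 ≥ 733 − 33, so one team can sit at its floor of 33.
Achievable: one at 33 and the other 9 totalling 700, which fits since 9 × 33 ≤ 700 ≤ 9 × 117.

33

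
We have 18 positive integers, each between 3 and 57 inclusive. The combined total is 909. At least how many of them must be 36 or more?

Suppose at most 18 − j of them reach 36; then j values are ≤ 35 and the rest ≤ 57.
The total is then ≤ 35·j + 57·(18 − j) = 1026 − 22j. For this to be ≥ 909 we need j ≤ 5, so at least 18 − 5 = 13 must reach 36.
Exactly 13 works: 13 values at 57 and 5 at 35 total 916; lower one of the high values by 7 (still ≥ 36) to hit 909.

13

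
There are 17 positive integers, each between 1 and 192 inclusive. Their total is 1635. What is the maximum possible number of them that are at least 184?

With k values at 184 or above and the rest at least 1, the sum is at least 17 + 183k.
Since the sum is 1635, we need 183k ≤ 1618, i.e. k ≤ 8.
k = 8 is achieved by 8 values at 184 and 9 at 1, total 1481; add 154 to one value (staying below 184) to reach 1635.

8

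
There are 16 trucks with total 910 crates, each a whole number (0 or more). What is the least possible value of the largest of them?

57

The 16 values sum to 910, so their maximum is at least ⌈910/16⌉ = 57.
Achievable: 14 of them at 57 and 2 at 56 total 910.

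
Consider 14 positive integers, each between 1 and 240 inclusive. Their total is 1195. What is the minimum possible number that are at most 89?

1

Each value above 89 is at least 90, contributing at least 90 − 1 = 89 above the floor 1.
The sum exceeds the floor total 14 by 1181, so at most ⌊1181/89⌋ = 13 exceed 89, and at least 1 are ≤ 89.
Exactly 1 works: 1 value at 1 and 13 at 90 total 1171; raise one of the low values by 24 (still ≤ 89) to hit 1195.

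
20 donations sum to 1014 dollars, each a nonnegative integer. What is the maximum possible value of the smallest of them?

If every one of the 20 were at least 51, the total would be at least 20 × 51 = 1020 > 1014.
Equality holds with 6 values of 50 and 14 values of 51.

50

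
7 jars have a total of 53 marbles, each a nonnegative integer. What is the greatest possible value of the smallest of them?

7

The 7 values sum to 53, so their minimum is at most ⌊53/7⌋ = 7.
Taking 3 copies of 7 and 4 copies of 8 gives exactly 53, so 7 is attained.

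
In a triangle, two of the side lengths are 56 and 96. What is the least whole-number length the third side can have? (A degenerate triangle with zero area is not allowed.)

41

The third side must exceed |56 − 96| = 40.
The smallest integer above 40 is 41.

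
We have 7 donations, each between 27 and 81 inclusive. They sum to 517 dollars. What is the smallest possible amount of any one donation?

Minimizing one value means maximizing the remaining 6.
The other 6 contribute at most 6 × 81 = 486, leaving at least 517 − 486 = 31.
Since 31 ≥ 27, this is achievable: one at 31 and 6 at 81.

31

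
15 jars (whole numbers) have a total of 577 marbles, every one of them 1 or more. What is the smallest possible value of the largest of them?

If every one of the 15 were at most 38, the total would be at most 15 × 38 = 570 < 577.
Equality holds with 7 values of 39 and 8 values of 38.

39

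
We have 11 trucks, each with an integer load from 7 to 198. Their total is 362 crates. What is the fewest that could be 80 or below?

Let j be the number exceeding 80. Then the total is ≥ 81·j + 7·(11 − j) = 77 + 74j.
So 74j ≤ 285 and j ≤ 3; hence at least 11 − 3 = 8 are ≤ 80.
Exactly 8 works: 8 values at 7 and 3 at 81 total 299; raise one of the low values by 63 (still ≤ 80) to hit 362.

8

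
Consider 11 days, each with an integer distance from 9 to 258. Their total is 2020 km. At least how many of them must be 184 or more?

Each value short of 184 is at most 183, costing at least 258 − 183 = 75 against the maximum total of 2838.
We can afford to lose at most 2838 − 2020 = 818, so at most ⌊818/75⌋ = 10 fall short, and at least 1 are ≥ 184.
Exactly 1 works: 1 value at 258 and 10 at 183 total 2088; lower one of the high values by 68 (still ≥ 184) to hit 2020.

1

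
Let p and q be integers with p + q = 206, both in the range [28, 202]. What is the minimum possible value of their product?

pq = p(206 − p) is concave in p, so over [28, 178] it is minimized at an endpoint.
The extreme feasible split is p = 28, q = 178, giving pq = 4984.

4984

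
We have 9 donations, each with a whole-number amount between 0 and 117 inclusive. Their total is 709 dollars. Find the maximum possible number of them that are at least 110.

With k values at 110 or above and the rest at least 0, the sum is at least 0 + 110k.
Since the sum is 709, we need 110k ≤ 709, i.e. k ≤ 6.
k = 6 is achieved by 6 values at 110 and 3 at 0, total 660; add 49 to one value (staying below 110) to reach 709.

6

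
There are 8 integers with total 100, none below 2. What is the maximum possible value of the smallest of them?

12

If every one of the 8 were at least 13, the total would be at least 8 × 13 = 104 > 100.
Taking 4 copies of 12 and 4 copies of 13 gives exactly 100, so 12 is attained.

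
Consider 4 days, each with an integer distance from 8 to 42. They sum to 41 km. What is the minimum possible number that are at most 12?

Let j be the number exceeding 12. Then the total is ≥ 13·j + 8·(4 − j) = 32 + 5j.
So 5j ≤ 9 and j ≤ 1; hence at least 4 − 1 = 3 are ≤ 12.
Exactly 3 works: 3 values at 8 and 1 at 13 total 37; raise one of the low values by 4 (still ≤ 12) to hit 41.

3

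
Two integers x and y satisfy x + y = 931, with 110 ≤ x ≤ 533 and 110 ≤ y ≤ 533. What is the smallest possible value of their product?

212134

xy = x(931 − x) is concave in x, so over [398, 533] it is minimized at an endpoint.
The extreme feasible split is x = 398, y = 533, giving xy = 212134.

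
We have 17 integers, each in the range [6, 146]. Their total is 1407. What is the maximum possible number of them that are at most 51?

11

Each value at 51 or below falls at least 146 − 51 = 95 short of the ceiling 146.
The ceiling total is 17 × 146 = 2482, and we need 1407, so at most ⌊(2482 − 1407)/95⌋ = 11 can be that low.
k = 11 is achieved by 11 values at 51 and 6 at 146, total 1437; lower one of the 146's by 30 (still > 51) to reach 1407.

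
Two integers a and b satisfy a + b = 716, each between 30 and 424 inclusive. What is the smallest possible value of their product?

For a fixed sum, ab is smallest when a and b are as far apart as possible.
The extreme feasible split is a = 292, b = 424, giving ab = 123808.

123808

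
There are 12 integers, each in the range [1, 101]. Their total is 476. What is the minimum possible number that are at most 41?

1

Let j be the number exceeding 41. Then the total is ≥ 42·j + 1·(12 − j) = 12 + 41j.
So 41j ≤ 464 and j ≤ 11; hence at least 12 − 11 = 1 are ≤ 41.
Exactly 1 works: 1 value at 1 and 11 at 42 total 463; raise one of the low values by 13 (still ≤ 41) to hit 476.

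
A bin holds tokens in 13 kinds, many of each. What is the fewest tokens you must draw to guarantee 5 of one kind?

You could draw 4 of every kind without reaching 5 of any — 52 in all.
One more forces 5 of some kind, so 52 + 1 = 53.

53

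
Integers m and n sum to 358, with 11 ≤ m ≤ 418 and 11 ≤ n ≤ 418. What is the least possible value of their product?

3817

Since m + n is fixed, pushing one of them to its bound minimizes the product.
At the endpoint m = 11, n = 358 − 11 = 347, so mn = 11 × 347 = 3817.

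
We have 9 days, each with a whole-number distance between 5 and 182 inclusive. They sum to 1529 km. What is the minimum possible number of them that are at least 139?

Each value short of 139 is at most 138, costing at least 182 − 138 = 44 against the maximum total of 1638.
We can afford to lose at most 1638 − 1529 = 109, so at most ⌊109/44⌋ = 2 fall short, and at least 7 are ≥ 139.
Exactly 7 works: 7 values at 182 and 2 at 138 total 1550; lower one of the high values by 21 (still ≥ 139) to hit 1529.

7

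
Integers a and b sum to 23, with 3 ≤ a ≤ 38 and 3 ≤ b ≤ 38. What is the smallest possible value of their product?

For a fixed sum, ab is smallest when a and b are as far apart as possible.
At the endpoint a = 3, b = 23 − 3 = 20, so ab = 3 × 20 = 60.

60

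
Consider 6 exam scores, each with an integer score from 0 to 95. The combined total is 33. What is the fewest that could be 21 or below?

5

Let j be the number exceeding 21. Then the total is ≥ 22·j + 0·(6 − j) = 0 + 22j.
So 22j ≤ 33 and j ≤ 1; hence at least 6 − 1 = 5 are ≤ 21.
Exactly 5 works: 5 values at 0 and 1 at 22 total 22; raise one of the low values by 11 (still ≤ 21) to hit 33.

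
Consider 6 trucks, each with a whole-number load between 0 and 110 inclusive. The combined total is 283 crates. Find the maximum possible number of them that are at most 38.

Suppose k of them are at most 38. Those contribute at most 38 each and the rest at most 110 each.
So the total is at most 38k + 110(6 − k) = 660 − 72k. This must still be ≥ 283, so k ≤ 5.
k = 5 is achieved by 5 values at 38 and 1 at 110, total 300; lower one of the 110's by 17 (still > 38) to reach 283.

5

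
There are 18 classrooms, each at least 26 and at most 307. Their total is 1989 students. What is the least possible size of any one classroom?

To make one classroom as small as possible, make the other 17 as large as possible.
The other 17 can take up 17 × 307 = 5219 ≥ 1989 − 26, so one classroom can sit at its floor of 26.
Achievable: one at 26 and the other 17 totalling 1963, which fits since 17 × 26 ≤ 1963 ≤ 17 × 307.

26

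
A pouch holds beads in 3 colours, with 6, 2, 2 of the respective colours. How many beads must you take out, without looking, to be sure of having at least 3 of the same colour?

In the worst case you take as many as possible of each colour without reaching 3: 2 + 2 + 2 = 6.
The next one must give 3 of some colour, so 6 + 1 = 7.

7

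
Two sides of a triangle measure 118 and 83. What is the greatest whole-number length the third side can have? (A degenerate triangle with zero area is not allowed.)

200

The third side must be less than 118 + 83 = 201.
The largest integer below 201 is 200.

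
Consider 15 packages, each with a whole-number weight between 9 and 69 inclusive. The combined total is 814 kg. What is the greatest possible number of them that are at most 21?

4

Suppose k of them are at most 21. Those contribute at most 21 each and the rest at most 69 each.
So the total is at most 21k + 69(15 − k) = 1035 − 48k. This must still be ≥ 814, so k ≤ 4.
k = 4 is achieved by 4 values at 21 and 11 at 69, total 843; lower one of the 69's by 29 (still > 21) to reach 814.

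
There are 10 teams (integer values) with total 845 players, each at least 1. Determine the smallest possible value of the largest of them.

Some value must be at least ⌈845/10⌉ = 85, since 10 × 84 = 840 < 845.
Equality holds with 5 values of 85 and 5 values of 84.

85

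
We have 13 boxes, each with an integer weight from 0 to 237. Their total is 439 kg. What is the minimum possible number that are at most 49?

Let j be the number exceeding 49. Then the total is ≥ 50·j + 0·(13 − j) = 0 + 50j.
So 50j ≤ 439 and j ≤ 8; hence at least 13 − 8 = 5 are ≤ 49.
Exactly 5 works: 5 values at 0 and 8 at 50 total 400; raise one of the low values by 39 (still ≤ 49) to hit 439.

5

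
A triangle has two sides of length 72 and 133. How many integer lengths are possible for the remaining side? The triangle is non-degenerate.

The triangle inequality gives |72 − 133| < c < 72 + 133, i.e. 61 < c < 205.
So c can be any integer from 62 to 204: 143 values.

143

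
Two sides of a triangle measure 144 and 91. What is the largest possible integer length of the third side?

234

The third side must be less than 144 + 91 = 235.
The largest integer below 235 is 234.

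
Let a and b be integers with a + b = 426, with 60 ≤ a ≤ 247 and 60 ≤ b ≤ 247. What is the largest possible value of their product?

With a + b fixed, ab peaks when the two are closest together.
Taking a = 213 and b = 213 (both in [60, 247]) gives ab = 45369.

45369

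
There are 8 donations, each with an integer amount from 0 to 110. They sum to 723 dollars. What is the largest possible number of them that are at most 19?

Each value at 19 or below falls at least 110 − 19 = 91 short of the ceiling 110.
The ceiling total is 8 × 110 = 880, and we need 723, so at most ⌊(880 − 723)/91⌋ = 1 can be that low.
k = 1 is achieved by 1 value at 19 and 7 at 110, total 789; lower one of the 110's by 66 (still > 19) to reach 723.

1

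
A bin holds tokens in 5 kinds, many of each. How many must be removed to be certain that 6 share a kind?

In the worst case you draw 5 of each of the 5 kinds: 5 × 5 = 25.
One more forces 6 of some kind, so 25 + 1 = 26.

26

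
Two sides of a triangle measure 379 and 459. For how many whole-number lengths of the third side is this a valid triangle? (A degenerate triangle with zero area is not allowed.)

757

The triangle inequality gives |379 − 459| < c < 379 + 459, i.e. 80 < c < 838.
So c can be any integer from 81 to 837: 757 values.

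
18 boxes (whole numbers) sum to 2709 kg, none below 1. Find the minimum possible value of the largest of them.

151

If every one of the 18 were at most 150, the total would be at most 18 × 150 = 2700 < 2709.
Equality holds with 9 values of 151 and 9 values of 150.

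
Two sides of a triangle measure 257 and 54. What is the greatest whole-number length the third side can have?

The third side must be less than 257 + 54 = 311.
The largest integer below 311 is 310.

310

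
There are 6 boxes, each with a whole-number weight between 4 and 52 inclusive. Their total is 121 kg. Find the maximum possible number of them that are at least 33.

With k values at 33 or above and the rest at least 4, the sum is at least 24 + 29k.
Since the sum is 121, we need 29k ≤ 97, i.e. k ≤ 3.
k = 3 is achieved by 3 values at 33 and 3 at 4, total 111; add 10 to one value (staying below 33) to reach 121.

3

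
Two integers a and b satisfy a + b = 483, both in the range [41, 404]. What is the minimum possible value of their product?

Since a + b is fixed, pushing one of them to its bound minimizes the product.
The extreme feasible split is a = 79, b = 404, giving ab = 31916.

31916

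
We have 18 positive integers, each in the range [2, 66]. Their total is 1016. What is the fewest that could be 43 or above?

11

Each value short of 43 is at most 42, costing at least 66 − 42 = 24 against the maximum total of 1188.
We can afford to lose at most 1188 − 1016 = 172, so at most ⌊172/24⌋ = 7 fall short, and at least 11 are ≥ 43.
Exactly 11 works: 11 values at 66 and 7 at 42 total 1020; lower one of the high values by 4 (still ≥ 43) to hit 1016.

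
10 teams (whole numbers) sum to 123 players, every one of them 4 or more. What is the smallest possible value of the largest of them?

13

The 10 values sum to 123, so their maximum is at least ⌈123/10⌉ = 13.
Equality holds with 3 values of 13 and 7 values of 12.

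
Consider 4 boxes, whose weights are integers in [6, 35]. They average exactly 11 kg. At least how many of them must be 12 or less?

The total is 4 × 11 = 44.
If only k of them are at most 12, the other 4 − k are at least 13, so the total is at least (4 − k)·13 + k·6.
This is ≤ 44, so (4 − k)·13 + 6k ≤ 44, which gives k ≥ 2.
Exactly 2 works: 2 values at 6 and 2 at 13 total 38; raise one of the low values by 6 (still ≤ 12) to hit 44.

2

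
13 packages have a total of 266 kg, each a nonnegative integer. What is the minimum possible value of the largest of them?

If every one of the 13 were at most 20, the total would be at most 13 × 20 = 260 < 266.
Equality holds with 6 values of 21 and 7 values of 20.

21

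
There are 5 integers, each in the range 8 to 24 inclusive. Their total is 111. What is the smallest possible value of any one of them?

Minimizing one value means maximizing the remaining 4.
The other 4 contribute at most 4 × 24 = 96, leaving at least 111 − 96 = 15.
Since 15 ≥ 8, this is achievable: one at 15 and 4 at 24.

15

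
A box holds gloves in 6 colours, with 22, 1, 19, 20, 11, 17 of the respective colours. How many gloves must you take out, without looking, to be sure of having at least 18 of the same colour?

81

In the worst case you take as many as possible of each colour without reaching 18: 17 + 1 + 17 + 17 + 11 + 17 = 80.
The next one must give 18 of some colour, so 80 + 1 = 81.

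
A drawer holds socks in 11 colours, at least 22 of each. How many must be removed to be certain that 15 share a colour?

In the worst case you draw 14 of each of the 11 colours: 11 × 14 = 154.
One more forces 15 of some colour, so 154 + 1 = 155.

155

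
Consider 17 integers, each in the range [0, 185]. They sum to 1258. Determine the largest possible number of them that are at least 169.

7

If k of the values are ≥ 169, the total is ≥ 169k + 0(17 − k).
Setting 169k + 0(17 − k) ≤ 1258 gives 169k ≤ 1258, so k ≤ 7.
k = 7 is achieved by 7 values at 169 and 10 at 0, total 1183; add 75 to one value (staying below 169) to reach 1258.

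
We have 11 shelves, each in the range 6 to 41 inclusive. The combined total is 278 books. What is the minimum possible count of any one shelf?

6

To make one shelf as small as possible, make the other 10 as large as possible.
The other 10 can take up 10 × 41 = 410 ≥ 278 − 6, so one shelf can sit at its floor of 6.
Achievable: one at 6 and the other 10 totalling 272, which fits since 10 × 6 ≤ 272 ≤ 10 × 41.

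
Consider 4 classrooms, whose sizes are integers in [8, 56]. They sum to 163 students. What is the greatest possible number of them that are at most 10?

1

Suppose k of them are at most 10. Those contribute at most 10 each and the rest at most 56 each.
So the total is at most 10k + 56(4 − k) = 224 − 46k. This must still be ≥ 163, so k ≤ 1.
k = 1 is achieved by 1 value at 10 and 3 at 56, total 178; lower one of the 56's by 15 (still > 10) to reach 163.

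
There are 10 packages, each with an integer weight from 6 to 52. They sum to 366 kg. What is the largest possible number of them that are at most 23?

Suppose k of them are at most 23. Those contribute at most 23 each and the rest at most 52 each.
So the total is at most 23k + 52(10 − k) = 520 − 29k. This must still be ≥ 366, so k ≤ 5.
k = 5 is achieved by 5 values at 23 and 5 at 52, total 375; lower one of the 52's by 9 (still > 23) to reach 366.

5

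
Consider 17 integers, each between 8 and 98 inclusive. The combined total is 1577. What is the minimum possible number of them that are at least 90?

8

Suppose at most 17 − j of them reach 90; then j values are ≤ 89 and the rest ≤ 98.
The total is then ≤ 89·j + 98·(17 − j) = 1666 − 9j. For this to be ≥ 1577 we need j ≤ 9, so at least 17 − 9 = 8 must reach 90.
Exactly 8 works: 8 values at 98 and 9 at 89 total 1585; lower one of the high values by 8 (still ≥ 90) to hit 1577.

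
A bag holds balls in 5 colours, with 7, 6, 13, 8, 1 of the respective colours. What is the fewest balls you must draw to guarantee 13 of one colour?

35

In the worst case you take as many as possible of each colour without reaching 13: 7 + 6 + 12 + 8 + 1 = 34.
The next one must give 13 of some colour, so 34 + 1 = 35.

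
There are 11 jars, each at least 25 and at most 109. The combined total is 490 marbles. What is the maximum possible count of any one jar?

To make one jar as large as possible, make the other 10 as small as possible.
The other 10 contribute at least 10 × 25 = 250, leaving at most 490 − 250 = 240.
But each jar is capped at 109, so the maximum is 109.
Achievable: one at 109 and the other 10 totalling 381, which fits since 10 × 25 ≤ 381 ≤ 10 × 109.

109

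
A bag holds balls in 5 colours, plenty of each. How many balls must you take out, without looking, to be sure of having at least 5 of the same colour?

In the worst case you draw 4 of each of the 5 colours: 5 × 4 = 20.
One more forces 5 of some colour, so 20 + 1 = 21.

21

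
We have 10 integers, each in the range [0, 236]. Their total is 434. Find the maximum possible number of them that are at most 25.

Each value at 25 or below falls at least 236 − 25 = 211 short of the ceiling 236.
The ceiling total is 10 × 236 = 2360, and we need 434, so at most ⌊(2360 − 434)/211⌋ = 9 can be that low.
k = 9 is achieved by 9 values at 25 and 1 at 236, total 461; lower one of the 236's by 27 (still > 25) to reach 434.

9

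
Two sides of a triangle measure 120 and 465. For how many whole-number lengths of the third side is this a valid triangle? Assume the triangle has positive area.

239

The triangle inequality gives |120 − 465| < c < 120 + 465, i.e. 345 < c < 585.
So c can be any integer from 346 to 584: 239 values.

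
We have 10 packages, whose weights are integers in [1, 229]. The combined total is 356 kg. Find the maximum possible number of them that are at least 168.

Suppose k of them are at least 168. Those contribute at least 168 each and the other 10 − k at least 1 each.
So the total is at least 168k + 1(10 − k) = 10 + 167k. This must be ≤ 356, giving k ≤ 2.
k = 2 is achieved by 2 values at 168 and 8 at 1, total 344; add 12 to one value (staying below 168) to reach 356.

2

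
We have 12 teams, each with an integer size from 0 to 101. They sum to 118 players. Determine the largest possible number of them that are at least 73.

Suppose k of them are at least 73. Those contribute at least 73 each and the other 12 − k at least 0 each.
So the total is at least 73k + 0(12 − k) = 0 + 73k. This must be ≤ 118, giving k ≤ 1.
k = 1 is achieved by 1 value at 73 and 11 at 0, total 73; add 45 to one value (staying below 73) to reach 118.

1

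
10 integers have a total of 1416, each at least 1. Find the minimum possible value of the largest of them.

142

The 10 values sum to 1416, so their maximum is at least ⌈1416/10⌉ = 142.
Equality holds with 6 values of 142 and 4 values of 141.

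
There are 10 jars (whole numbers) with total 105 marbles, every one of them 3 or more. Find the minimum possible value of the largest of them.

The 10 values sum to 105, so their maximum is at least ⌈105/10⌉ = 11.
Taking 5 copies of 10 and 5 copies of 11 gives exactly 105, so 11 is attained.

11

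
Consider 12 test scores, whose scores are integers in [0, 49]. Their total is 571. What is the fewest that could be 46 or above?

8

If only k of them are at least 46, the other 12 − k are at most 45, so the total is at most k·49 + (12 − k)·45.
This must reach 571, so k·49 + (12 − k)·45 ≥ 571, giving k ≥ 8.
Exactly 8 works: 8 values at 49 and 4 at 45 total 572; lower one of the high values by 1 (still ≥ 46) to hit 571.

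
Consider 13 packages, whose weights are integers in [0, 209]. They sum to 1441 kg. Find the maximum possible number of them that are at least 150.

9

Suppose k of them are at least 150. Those contribute at least 150 each and the other 13 − k at least 0 each.
So the total is at least 150k + 0(13 − k) = 0 + 150k. This must be ≤ 1441, giving k ≤ 9.
k = 9 is achieved by 9 values at 150 and 4 at 0, total 1350; add 91 to one value (staying below 150) to reach 1441.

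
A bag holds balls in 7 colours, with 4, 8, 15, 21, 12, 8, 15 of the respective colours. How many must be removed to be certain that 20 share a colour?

In the worst case you take as many as possible of each colour without reaching 20: 4 + 8 + 15 + 19 + 12 + 8 + 15 = 81.
The next one must give 20 of some colour, so 81 + 1 = 82.

82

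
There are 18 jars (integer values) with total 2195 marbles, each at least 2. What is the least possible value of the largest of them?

122

Some value must be at least ⌈2195/18⌉ = 122, since 18 × 121 = 2178 < 2195.
Equality holds with 17 values of 122 and 1 value of 121.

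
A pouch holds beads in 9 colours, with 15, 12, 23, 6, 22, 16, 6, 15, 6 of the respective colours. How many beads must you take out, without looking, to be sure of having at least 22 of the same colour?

In the worst case you take as many as possible of each colour without reaching 22: 15 + 12 + 21 + 6 + 21 + 16 + 6 + 15 + 6 = 118.
The next one must give 22 of some colour, so 118 + 1 = 119.

119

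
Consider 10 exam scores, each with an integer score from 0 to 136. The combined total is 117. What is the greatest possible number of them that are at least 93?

1

With k values at 93 or above and the rest at least 0, the sum is at least 0 + 93k.
Since the sum is 117, we need 93k ≤ 117, i.e. k ≤ 1.
k = 1 is achieved by 1 value at 93 and 9 at 0, total 93; add 24 to one value (staying below 93) to reach 117.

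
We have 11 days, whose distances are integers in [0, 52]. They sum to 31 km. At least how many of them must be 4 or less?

5

Each value above 4 is at least 5, contributing at least 5 − 0 = 5 above the floor 0.
The sum exceeds the floor total 0 by 31, so at most ⌊31/5⌋ = 6 exceed 4, and at least 5 are ≤ 4.
Exactly 5 works: 5 values at 0 and 6 at 5 total 30; raise one of the low values by 1 (still ≤ 4) to hit 31.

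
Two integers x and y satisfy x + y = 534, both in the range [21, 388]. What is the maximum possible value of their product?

71289

For a fixed sum, the product xy is largest when x and y are as close as possible.
Taking x = 267 and y = 267 (both in [21, 388]) gives xy = 71289.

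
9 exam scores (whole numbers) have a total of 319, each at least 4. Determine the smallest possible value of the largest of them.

The 9 values sum to 319, so their maximum is at least ⌈319/9⌉ = 36.
Taking 5 copies of 35 and 4 copies of 36 gives exactly 319, so 36 is attained.

36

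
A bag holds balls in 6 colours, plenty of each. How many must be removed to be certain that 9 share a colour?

49

In the worst case you draw 8 of each of the 6 colours: 6 × 8 = 48.
One more forces 9 of some colour, so 48 + 1 = 49.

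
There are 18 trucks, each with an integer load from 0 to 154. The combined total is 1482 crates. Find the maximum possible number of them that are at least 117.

With k values at 117 or above and the rest at least 0, the sum is at least 0 + 117k.
Since the sum is 1482, we need 117k ≤ 1482, i.e. k ≤ 12.
k = 12 is achieved by 12 values at 117 and 6 at 0, total 1404; add 78 to one value (staying below 117) to reach 1482.

12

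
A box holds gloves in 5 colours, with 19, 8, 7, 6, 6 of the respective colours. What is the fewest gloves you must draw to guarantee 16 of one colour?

43

In the worst case you take as many as possible of each colour without reaching 16: 15 + 8 + 7 + 6 + 6 = 42.
The next one must give 16 of some colour, so 42 + 1 = 43.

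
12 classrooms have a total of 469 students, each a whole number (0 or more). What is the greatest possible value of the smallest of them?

If every one of the 12 were at least 40, the total would be at least 12 × 40 = 480 > 469.
Taking 11 copies of 39 and 1 copy of 40 gives exactly 469, so 39 is attained.

39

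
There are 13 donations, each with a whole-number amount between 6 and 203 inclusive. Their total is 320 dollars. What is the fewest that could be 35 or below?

5

If only k of them are at most 35, the other 13 − k are at least 36, so the total is at least (13 − k)·36 + k·6.
This is ≤ 320, so (13 − k)·36 + 6k ≤ 320, which gives k ≥ 5.
Exactly 5 works: 5 values at 6 and 8 at 36 total 318; raise one of the low values by 2 (still ≤ 35) to hit 320.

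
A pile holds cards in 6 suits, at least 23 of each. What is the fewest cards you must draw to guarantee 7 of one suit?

You could draw 6 of every suit without reaching 7 of any — 36 in all.
One more forces 7 of some suit, so 36 + 1 = 37.

37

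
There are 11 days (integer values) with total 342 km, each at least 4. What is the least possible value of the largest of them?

The 11 values sum to 342, so their maximum is at least ⌈342/11⌉ = 32.
Taking 10 copies of 31 and 1 copy of 32 gives exactly 342, so 32 is attained.

32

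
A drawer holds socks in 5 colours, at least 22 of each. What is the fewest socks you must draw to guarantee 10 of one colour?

46

In the worst case you draw 9 of each of the 5 colours: 5 × 9 = 45.
One more forces 10 of some colour, so 45 + 1 = 46.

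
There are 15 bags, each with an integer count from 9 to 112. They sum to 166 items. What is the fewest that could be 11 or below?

If only k of them are at most 11, the other 15 − k are at least 12, so the total is at least (15 − k)·12 + k·9.
This is ≤ 166, so (15 − k)·12 + 9k ≤ 166, which gives k ≥ 5.
Exactly 5 works: 5 values at 9 and 10 at 12 total 165; raise one of the low values by 1 (still ≤ 11) to hit 166.

5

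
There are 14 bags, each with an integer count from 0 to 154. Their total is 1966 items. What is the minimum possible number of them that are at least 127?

8

Each value short of 127 is at most 126, costing at least 154 − 126 = 28 against the maximum total of 2156.
We can afford to lose at most 2156 − 1966 = 190, so at most ⌊190/28⌋ = 6 fall short, and at least 8 are ≥ 127.
Exactly 8 works: 8 values at 154 and 6 at 126 total 1988; lower one of the high values by 22 (still ≥ 127) to hit 1966.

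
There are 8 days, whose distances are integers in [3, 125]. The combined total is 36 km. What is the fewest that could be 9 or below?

Let j be the number exceeding 9. Then the total is ≥ 10·j + 3·(8 − j) = 24 + 7j.
So 7j ≤ 12 and j ≤ 1; hence at least 8 − 1 = 7 are ≤ 9.
Exactly 7 works: 7 values at 3 and 1 at 10 total 31; raise one of the low values by 5 (still ≤ 9) to hit 36.

7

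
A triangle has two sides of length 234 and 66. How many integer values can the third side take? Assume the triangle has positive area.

131

The triangle inequality gives |234 − 66| < c < 234 + 66, i.e. 168 < c < 300.
So c can be any integer from 169 to 299: 131 values.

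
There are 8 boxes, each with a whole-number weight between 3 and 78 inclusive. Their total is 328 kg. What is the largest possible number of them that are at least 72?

4

Suppose k of them are at least 72. Those contribute at least 72 each and the other 8 − k at least 3 each.
So the total is at least 72k + 3(8 − k) = 24 + 69k. This must be ≤ 328, giving k ≤ 4.
k = 4 is achieved by 4 values at 72 and 4 at 3, total 300; add 28 to one value (staying below 72) to reach 328.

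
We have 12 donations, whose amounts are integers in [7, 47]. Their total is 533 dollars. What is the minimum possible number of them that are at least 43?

6

If only k of them are at least 43, the other 12 − k are at most 42, so the total is at most k·47 + (12 − k)·42.
This must reach 533, so k·47 + (12 − k)·42 ≥ 533, giving k ≥ 6.
Exactly 6 works: 6 values at 47 and 6 at 42 total 534; lower one of the high values by 1 (still ≥ 43) to hit 533.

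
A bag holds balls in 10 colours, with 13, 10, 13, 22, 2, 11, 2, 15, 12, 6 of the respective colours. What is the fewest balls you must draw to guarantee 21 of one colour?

In the worst case you take as many as possible of each colour without reaching 21: 13 + 10 + 13 + 20 + 2 + 11 + 2 + 15 + 12 + 6 = 104.
The next one must give 21 of some colour, so 104 + 1 = 105.

105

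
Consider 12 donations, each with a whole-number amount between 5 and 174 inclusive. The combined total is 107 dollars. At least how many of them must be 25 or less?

10

If only k of them are at most 25, the other 12 − k are at least 26, so the total is at least (12 − k)·26 + k·5.
This is ≤ 107, so (12 − k)·26 + 5k ≤ 107, which gives k ≥ 10.
Exactly 10 works: 10 values at 5 and 2 at 26 total 102; raise one of the low values by 5 (still ≤ 25) to hit 107.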